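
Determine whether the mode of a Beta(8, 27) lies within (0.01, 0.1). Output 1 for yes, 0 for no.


First find the mode: (a-1)/(a+b-2) = 0.2121
Is 0.2121 in (0.01, 0.1)? 0

0


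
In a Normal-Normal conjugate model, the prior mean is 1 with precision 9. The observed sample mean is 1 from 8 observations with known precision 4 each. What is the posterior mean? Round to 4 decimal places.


Posterior precision = tau0 + n*tau = 9 + 8*4 = 41
Posterior mean = (tau0*mu0 + n*tau*xbar) / posterior_precision
= (9*1 + 8*4*1) / 41
= 41 / 41 = 1.0

1.0


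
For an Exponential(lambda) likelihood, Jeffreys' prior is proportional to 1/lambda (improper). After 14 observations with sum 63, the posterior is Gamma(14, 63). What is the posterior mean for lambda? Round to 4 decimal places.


Posterior = Gamma(n, sum_x) = Gamma(14, 63)
Posterior mean = shape/rate = 14/63
= 0.2222

0.2222


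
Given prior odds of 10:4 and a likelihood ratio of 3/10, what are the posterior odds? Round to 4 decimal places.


Posterior odds = prior odds * LR
Prior odds = 10/4 = 2.5
LR = 3/10 = 0.3
Posterior odds = 2.5 * 0.3 = 0.75

0.75


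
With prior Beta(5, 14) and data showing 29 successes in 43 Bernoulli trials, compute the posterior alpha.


Conjugate update: alpha_posterior = alpha_prior + k
= 5 + 29 = 34

34


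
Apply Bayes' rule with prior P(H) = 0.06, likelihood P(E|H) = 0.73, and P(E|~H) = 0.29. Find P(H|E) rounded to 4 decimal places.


Step 1: Compute marginal P(E) = P(E|H)P(H) + P(E|~H)P(~H)
= 0.73*0.06 + 0.29*0.94 = 0.3164
Step 2: P(H|E) = P(E|H)P(H)/P(E) = 0.0438/0.3164
= 0.1384

0.1384


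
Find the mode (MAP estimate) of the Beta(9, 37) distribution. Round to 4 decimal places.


For Beta(a,b) with a,b > 1:
Mode = (a-1)/(a+b-2) = (9-1)/(46-2)
= 8/44 = 0.1818

0.1818


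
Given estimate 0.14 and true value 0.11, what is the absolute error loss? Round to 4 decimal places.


Absolute error = |estimate - true|
= |0.03| = 0.03

0.03


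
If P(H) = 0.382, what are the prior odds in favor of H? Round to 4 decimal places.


Prior odds = P(H) / (1 - P(H))
= 0.382 / 0.618
= 0.6181

0.6181


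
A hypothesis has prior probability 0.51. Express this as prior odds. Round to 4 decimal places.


Odds = P(H) / P(not H) = 0.51 / 0.49
= 1.0408

1.0408


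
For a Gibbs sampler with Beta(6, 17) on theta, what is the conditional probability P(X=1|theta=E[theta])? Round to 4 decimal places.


E[theta] = 6/(6+17) = 0.2609
P(X=1|theta) = theta = 0.2609

0.2609


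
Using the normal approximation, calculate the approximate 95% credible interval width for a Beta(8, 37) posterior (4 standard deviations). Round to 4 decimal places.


Var(Beta) = 8*37/(45^2 * 46) = 0.0032
SD = 0.0564
Width ~ 4*SD = 0.2255

0.2255


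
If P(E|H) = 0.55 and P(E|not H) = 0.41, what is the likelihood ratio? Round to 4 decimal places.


Likelihood ratio = P(E|H) / P(E|not H)
= 0.55 / 0.41
= 1.3415

1.3415


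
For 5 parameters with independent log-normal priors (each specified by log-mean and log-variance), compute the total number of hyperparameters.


A log-normal prior has 2 hyperparameters per parameter.
Total = 5 * 2 = 10

10


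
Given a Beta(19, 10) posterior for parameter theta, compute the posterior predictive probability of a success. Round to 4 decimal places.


For a Beta-Bernoulli model, the predictive probability is the mean:
P(success) = 19/(19+10) = 19/29 = 0.6552

0.6552


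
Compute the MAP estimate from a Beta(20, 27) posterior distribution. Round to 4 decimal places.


MAP = mode of Beta distribution
= (alpha - 1)/(alpha + beta - 2)
= (20-1)/(20+27-2)
= 19/45 = 0.4222

0.4222


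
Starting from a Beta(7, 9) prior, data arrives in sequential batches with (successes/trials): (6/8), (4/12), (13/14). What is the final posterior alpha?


In sequential Bayesian updating, we sum all successes.
Total successes = 23
Final alpha = 7 + 23 = 30

30


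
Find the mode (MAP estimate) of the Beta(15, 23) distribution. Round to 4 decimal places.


For Beta(a,b) with a,b > 1:
Mode = (a-1)/(a+b-2) = (15-1)/(38-2)
= 14/36 = 0.3889

0.3889


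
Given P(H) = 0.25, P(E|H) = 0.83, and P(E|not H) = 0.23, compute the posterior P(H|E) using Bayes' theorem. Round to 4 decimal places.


By Bayes' theorem: P(H|E) = P(E|H)*P(H) / P(E)
P(E) = P(E|H)*P(H) + P(E|not H)*P(not H)
P(E) = 0.83*0.25 + 0.23*0.75 = 0.38
P(H|E) = 0.83*0.25 / 0.38 = 0.5461

0.5461


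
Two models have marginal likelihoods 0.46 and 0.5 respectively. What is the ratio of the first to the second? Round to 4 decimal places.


Evidence ratio = 0.46 / 0.5
= 0.92

0.92


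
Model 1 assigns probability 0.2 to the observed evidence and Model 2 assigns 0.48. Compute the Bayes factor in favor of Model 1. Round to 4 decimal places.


BF = P(data|M1) / P(data|M2)
= 0.2 / 0.48 = 0.4167

0.4167


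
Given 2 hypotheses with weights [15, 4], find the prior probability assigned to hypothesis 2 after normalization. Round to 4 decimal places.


To normalize, divide each weight by the sum of all weights.
Sum = 19
Prior(H2) = 4/19 = 0.2105

0.2105


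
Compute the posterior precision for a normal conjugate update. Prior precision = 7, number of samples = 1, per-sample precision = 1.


tau_post = tau_0 + n * tau
= 7 + 1 * 1 = 8

8


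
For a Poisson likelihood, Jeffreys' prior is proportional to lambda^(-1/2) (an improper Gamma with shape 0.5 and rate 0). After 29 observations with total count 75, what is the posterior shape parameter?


Jeffreys' prior for Poisson is proportional to lambda^(-1/2).
Posterior is Gamma(0.5 + S, 0 + n) = Gamma(0.5 + 75, 29).
Posterior shape = 0.5 + S = 0.5 + 75 = 75.5

75.5


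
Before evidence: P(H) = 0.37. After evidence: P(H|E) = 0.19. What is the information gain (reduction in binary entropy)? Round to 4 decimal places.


Prior entropy = 0.9507
Posterior entropy = 0.7015
Information gain = 0.9507 - 0.7015 = 0.2492

0.2492


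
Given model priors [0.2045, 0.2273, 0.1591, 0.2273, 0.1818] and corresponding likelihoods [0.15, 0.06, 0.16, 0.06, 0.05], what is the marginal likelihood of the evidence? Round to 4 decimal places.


P(E) = sum_i P(M_i) P(E|M_i)
= 0.0307 + 0.0136 + 0.0255 + 0.0136 + 0.0091
= 0.0925

0.0925


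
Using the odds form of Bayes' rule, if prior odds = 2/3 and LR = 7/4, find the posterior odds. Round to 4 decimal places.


Bayes' rule in odds form: posterior odds = prior odds * LR
= (2 * 7) / (3 * 4)
= 14/12 = 1.1667

1.1667


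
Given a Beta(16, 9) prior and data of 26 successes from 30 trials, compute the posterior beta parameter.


Number of failures = 30 - 26 = 4
Posterior beta = 9 + 4 = 13

13


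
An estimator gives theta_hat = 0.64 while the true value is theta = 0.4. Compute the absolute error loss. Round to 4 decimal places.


The absolute error loss is |theta_hat - theta|
= |0.64 - 0.4|
= 0.24

0.24


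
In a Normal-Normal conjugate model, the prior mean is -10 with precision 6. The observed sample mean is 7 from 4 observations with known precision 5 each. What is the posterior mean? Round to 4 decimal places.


Posterior precision = tau0 + n*tau = 6 + 4*5 = 26
Posterior mean = (tau0*mu0 + n*tau*xbar) / posterior_precision
= (6*-10 + 4*5*7) / 26
= 80 / 26 = 3.0769

3.0769


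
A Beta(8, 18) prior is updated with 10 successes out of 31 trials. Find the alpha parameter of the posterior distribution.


In the Beta-Binomial conjugate update:
alpha_post = alpha_prior + successes
= 8 + 10
= 18

18


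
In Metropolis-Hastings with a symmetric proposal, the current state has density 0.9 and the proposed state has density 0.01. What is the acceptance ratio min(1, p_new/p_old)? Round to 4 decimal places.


Ratio = p_new / p_old = 0.01 / 0.9 = 0.0111
Acceptance = min(1, 0.0111) = 0.0111

0.0111


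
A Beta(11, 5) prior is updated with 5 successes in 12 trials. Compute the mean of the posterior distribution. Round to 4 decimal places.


After update: Beta(16, 12)
Mean = 16 / (16 + 12) = 16 / 28
= 0.5714

0.5714


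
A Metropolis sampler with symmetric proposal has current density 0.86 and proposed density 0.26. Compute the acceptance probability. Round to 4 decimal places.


For symmetric proposals, acceptance = min(1, pi(x*)/pi(x))
= min(1, 0.26/0.86)
= min(1, 0.3023) = 0.3023

0.3023


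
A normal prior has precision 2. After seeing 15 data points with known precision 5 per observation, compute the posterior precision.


In the conjugate normal model, precisions add:
tau_posterior = tau_prior + n * tau_data
= 2 + 15*5 = 77

77


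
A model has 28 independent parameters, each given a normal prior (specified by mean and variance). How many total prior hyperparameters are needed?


Each normal prior needs 2 hyperparameters (mean and variance).
Total = 2 * 28 = 56

56


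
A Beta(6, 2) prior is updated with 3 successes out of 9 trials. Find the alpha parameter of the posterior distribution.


In the Beta-Binomial conjugate update:
alpha_post = alpha_prior + successes
= 6 + 3
= 9

9


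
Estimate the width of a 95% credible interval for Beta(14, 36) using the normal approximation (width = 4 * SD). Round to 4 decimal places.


For Beta(a,b): Var = ab/((a+b)^2(a+b+1))
Var = 0.004, SD = 0.0629
Approximate 95% CI width = 4 * 0.0629 = 0.2515

0.2515


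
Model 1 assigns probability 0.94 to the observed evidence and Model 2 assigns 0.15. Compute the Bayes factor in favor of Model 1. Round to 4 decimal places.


BF = P(data|M1) / P(data|M2)
= 0.94 / 0.15 = 6.2667

6.2667


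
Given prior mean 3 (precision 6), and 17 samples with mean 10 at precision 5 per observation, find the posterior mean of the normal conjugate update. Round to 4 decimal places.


The posterior mean is a precision-weighted average of prior and data.
Post. prec. = 6 + 85 = 91
Post. mean = (18 + 850)/91 = 868/91 = 9.5385

9.5385


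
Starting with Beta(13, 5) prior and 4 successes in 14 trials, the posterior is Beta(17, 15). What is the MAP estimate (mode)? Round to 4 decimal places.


The mode of Beta(a, b) when a > 1 and b > 1 is (a-1)/(a+b-2)
= (17 - 1) / (17 + 15 - 2)
= 16 / 30
= 0.5333

0.5333


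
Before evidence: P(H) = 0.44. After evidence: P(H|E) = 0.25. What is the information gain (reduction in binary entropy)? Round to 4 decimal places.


Prior entropy = 0.9896
Posterior entropy = 0.8113
Information gain = 0.9896 - 0.8113 = 0.1783

0.1783


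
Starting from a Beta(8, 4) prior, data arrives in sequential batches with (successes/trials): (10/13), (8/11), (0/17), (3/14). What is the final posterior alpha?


In sequential Bayesian updating, we sum all successes.
Total successes = 21
Final alpha = 8 + 21 = 29

29


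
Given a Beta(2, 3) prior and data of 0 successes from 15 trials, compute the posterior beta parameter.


Number of failures = 15 - 0 = 15
Posterior beta = 3 + 15 = 18

18


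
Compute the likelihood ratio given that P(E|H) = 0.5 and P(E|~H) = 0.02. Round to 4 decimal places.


LR = P(E|H) / P(E|~H)
= 0.5 / 0.02 = 25.0

25.0


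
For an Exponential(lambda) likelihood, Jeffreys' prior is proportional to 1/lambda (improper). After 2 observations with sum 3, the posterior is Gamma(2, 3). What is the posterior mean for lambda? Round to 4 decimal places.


Posterior = Gamma(n, sum_x) = Gamma(2, 3)
Posterior mean = shape/rate = 2/3
= 0.6667

0.6667


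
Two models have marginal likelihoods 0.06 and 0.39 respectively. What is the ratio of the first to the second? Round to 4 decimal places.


Evidence ratio = 0.06 / 0.39
= 0.1538

0.1538


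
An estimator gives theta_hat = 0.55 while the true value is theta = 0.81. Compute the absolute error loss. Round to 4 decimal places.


The absolute error loss is |theta_hat - theta|
= |0.55 - 0.81|
= 0.26

0.26


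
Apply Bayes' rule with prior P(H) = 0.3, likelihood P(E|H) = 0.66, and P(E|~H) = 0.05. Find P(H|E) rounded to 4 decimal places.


Step 1: Compute marginal P(E) = P(E|H)P(H) + P(E|~H)P(~H)
= 0.66*0.3 + 0.05*0.7 = 0.233
Step 2: P(H|E) = P(E|H)P(H)/P(E) = 0.198/0.233
= 0.8498

0.8498


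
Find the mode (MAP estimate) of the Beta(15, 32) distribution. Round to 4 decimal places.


For Beta(a,b) with a,b > 1:
Mode = (a-1)/(a+b-2) = (15-1)/(47-2)
= 14/45 = 0.3111

0.3111


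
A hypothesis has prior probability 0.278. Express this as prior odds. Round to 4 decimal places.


Odds = P(H) / P(not H) = 0.278 / 0.722
= 0.385

0.385


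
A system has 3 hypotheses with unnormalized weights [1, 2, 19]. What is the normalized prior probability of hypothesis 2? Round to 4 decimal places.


The normalized prior is the weight divided by the total.
Total weight = 22
P(H2) = 2 / 22 = 0.0909

0.0909


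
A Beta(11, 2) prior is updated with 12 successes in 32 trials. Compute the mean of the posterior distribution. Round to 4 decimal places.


After update: Beta(23, 22)
Mean = 23 / (23 + 22) = 23 / 45
= 0.5111

0.5111


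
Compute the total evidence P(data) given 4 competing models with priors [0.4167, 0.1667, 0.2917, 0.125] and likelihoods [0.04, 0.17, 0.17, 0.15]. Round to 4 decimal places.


Marginal likelihood = sum P(model_i) * P(data|model_i)
Model 1: 0.4167 * 0.04 = 0.0167
Model 2: 0.1667 * 0.17 = 0.0283
Model 3: 0.2917 * 0.17 = 0.0496
Model 4: 0.125 * 0.15 = 0.0187
Total = 0.1133

0.1133


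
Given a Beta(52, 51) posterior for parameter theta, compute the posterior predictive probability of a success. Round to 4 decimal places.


For a Beta-Bernoulli model, the predictive probability is the mean:
P(success) = 52/(52+51) = 52/103 = 0.5049

0.5049


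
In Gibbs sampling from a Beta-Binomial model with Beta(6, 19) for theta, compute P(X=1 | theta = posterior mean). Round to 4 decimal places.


Posterior mean = alpha/(alpha+beta) = 6/25 = 0.24
P(X=1|theta=mean) = theta = 0.24

0.24


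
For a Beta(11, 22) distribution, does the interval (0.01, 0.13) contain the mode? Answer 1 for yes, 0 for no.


Mode of Beta(a,b) = (a-1)/(a+b-2)
= (11-1)/(11+22-2) = 0.3226
Check: 0.01 <= 0.3226 <= 0.13?
Result: 0

0


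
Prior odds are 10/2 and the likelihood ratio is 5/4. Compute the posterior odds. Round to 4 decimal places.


Posterior odds = prior odds * likelihood ratio
= (10/2) * (5/4)
= 50 / 8
= 6.25

6.25


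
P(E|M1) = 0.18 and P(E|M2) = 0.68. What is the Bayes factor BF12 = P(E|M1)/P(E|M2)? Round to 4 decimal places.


Bayes factor BF12 = P(E|M1) / P(E|M2)
= 0.18 / 0.68
= 0.2647

0.2647


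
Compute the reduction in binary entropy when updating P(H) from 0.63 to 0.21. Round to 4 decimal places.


H_before = -p*log2(p) - (1-p)*log2(1-p) for p=0.63: 0.9507
H_after for p=0.21: 0.7415
Reduction = 0.9507 - 0.7415 = 0.2092

0.2092


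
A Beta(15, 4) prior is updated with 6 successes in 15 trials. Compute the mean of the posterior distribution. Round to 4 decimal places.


After update: Beta(21, 13)
Mean = 21 / (21 + 13) = 21 / 34
= 0.6176

0.6176


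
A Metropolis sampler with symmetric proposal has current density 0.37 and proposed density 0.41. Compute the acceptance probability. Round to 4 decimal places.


For symmetric proposals, acceptance = min(1, pi(x*)/pi(x))
= min(1, 0.41/0.37)
= min(1, 1.1081) = 1.0

1.0


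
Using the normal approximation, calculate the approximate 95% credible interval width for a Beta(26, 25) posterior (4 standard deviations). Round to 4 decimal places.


Var(Beta) = 26*25/(51^2 * 52) = 0.0048
SD = 0.0693
Width ~ 4*SD = 0.2773

0.2773


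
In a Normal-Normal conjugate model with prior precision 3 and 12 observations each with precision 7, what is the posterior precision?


Posterior precision = prior precision + n * observation precision
= 3 + 12 * 7
= 3 + 84 = 87

87


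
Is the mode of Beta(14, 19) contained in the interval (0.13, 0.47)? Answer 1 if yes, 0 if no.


Mode = (a-1)/(a+b-2) = 13/31 = 0.4194
Interval: (0.13, 0.47)
Contains mode? 1

1


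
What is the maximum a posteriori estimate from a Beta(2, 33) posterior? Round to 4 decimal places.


The MAP estimate equals the mode of the distribution.
Mode of Beta(a,b) = (a-1)/(a+b-2)
= 1/33
= 0.0303

0.0303


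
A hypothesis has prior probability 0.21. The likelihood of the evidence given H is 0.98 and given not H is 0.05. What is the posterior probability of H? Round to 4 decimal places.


Using Bayes' theorem:
P(E) = 0.21 * 0.98 + 0.79 * 0.05
P(E) = 0.2453
P(H|E) = (0.21 * 0.98) / 0.2453 = 0.839

0.839


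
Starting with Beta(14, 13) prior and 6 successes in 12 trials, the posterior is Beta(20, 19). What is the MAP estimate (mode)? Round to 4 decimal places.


The mode of Beta(a, b) when a > 1 and b > 1 is (a-1)/(a+b-2)
= (20 - 1) / (20 + 19 - 2)
= 19 / 37
= 0.5135

0.5135


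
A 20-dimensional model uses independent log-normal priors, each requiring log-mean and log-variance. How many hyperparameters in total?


Per parameter: 2 (log-mean and log-variance).
Total = 20 * 2 = 40

40


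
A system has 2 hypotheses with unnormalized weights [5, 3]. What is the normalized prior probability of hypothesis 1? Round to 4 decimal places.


The normalized prior is the weight divided by the total.
Total weight = 8
P(H1) = 5 / 8 = 0.625

0.625


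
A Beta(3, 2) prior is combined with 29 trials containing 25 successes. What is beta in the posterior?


In conjugate updating:
beta_posterior = beta_prior + (n - k)
= 2 + (29 - 25)
= 2 + 4 = 6

6


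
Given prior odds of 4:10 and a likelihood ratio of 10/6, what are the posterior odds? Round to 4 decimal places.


Posterior odds = prior odds * LR
Prior odds = 4/10 = 0.4
LR = 10/6 = 1.6667
Posterior odds = 0.4 * 1.6667 = 0.6667

0.6667


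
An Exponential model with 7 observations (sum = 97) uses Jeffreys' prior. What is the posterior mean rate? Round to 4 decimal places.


Posterior Gamma(7, 97)
E[lambda] = 7/97 = 0.0722

0.0722


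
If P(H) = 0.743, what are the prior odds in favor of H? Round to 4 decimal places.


Prior odds = P(H) / (1 - P(H))
= 0.743 / 0.257
= 2.8911

2.8911


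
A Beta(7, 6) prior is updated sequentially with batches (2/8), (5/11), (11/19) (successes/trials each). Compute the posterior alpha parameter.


Sequential conjugate updating is equivalent to a single batch update.
Total successes across all batches = 18
alpha_posterior = alpha_prior + total_successes = 7 + 18
= 25

25


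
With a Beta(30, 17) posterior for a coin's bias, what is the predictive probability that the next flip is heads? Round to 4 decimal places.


The predictive probability equals the posterior mean.
P(next = heads) = alpha / (alpha + beta)
= 30 / 47 = 0.6383

0.6383


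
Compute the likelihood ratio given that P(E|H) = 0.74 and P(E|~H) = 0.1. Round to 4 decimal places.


LR = P(E|H) / P(E|~H)
= 0.74 / 0.1 = 7.4

7.4


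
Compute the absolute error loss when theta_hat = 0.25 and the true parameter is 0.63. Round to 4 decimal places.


L = |theta_hat - theta_true|
= |0.25 - 0.63| = 0.38

0.38


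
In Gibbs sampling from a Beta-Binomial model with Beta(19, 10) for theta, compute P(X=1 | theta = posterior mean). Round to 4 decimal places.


Posterior mean = alpha/(alpha+beta) = 19/29 = 0.6552
P(X=1|theta=mean) = theta = 0.6552

0.6552


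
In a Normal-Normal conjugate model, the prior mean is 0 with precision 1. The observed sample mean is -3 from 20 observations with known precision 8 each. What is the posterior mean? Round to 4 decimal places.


Posterior precision = tau0 + n*tau = 1 + 20*8 = 161
Posterior mean = (tau0*mu0 + n*tau*xbar) / posterior_precision
= (1*0 + 20*8*-3) / 161
= -480 / 161 = -2.9814

-2.9814


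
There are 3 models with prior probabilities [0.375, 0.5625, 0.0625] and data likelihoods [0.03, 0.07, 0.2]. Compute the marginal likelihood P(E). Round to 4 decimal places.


P(E) = sum over models of P(M_i) * P(E|M_i)
= 0.375*0.03 + 0.5625*0.07 + 0.0625*0.2
= 0.0631

0.0631


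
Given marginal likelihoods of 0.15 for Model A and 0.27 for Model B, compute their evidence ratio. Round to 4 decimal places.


Ratio = ML(A) / ML(B) = 0.15/0.27
= 0.5556

0.5556


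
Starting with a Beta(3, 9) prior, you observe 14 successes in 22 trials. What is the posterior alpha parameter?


For a Beta-Binomial conjugate model:
Posterior alpha = prior alpha + number of successes
= 3 + 14 = 17

17


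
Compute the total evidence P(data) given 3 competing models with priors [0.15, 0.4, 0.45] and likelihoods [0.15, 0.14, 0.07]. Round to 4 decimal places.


Marginal likelihood = sum P(model_i) * P(data|model_i)
Model 1: 0.15 * 0.15 = 0.0225
Model 2: 0.4 * 0.14 = 0.056
Model 3: 0.45 * 0.07 = 0.0315
Total = 0.11

0.11


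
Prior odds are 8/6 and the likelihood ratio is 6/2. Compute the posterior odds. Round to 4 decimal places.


Posterior odds = prior odds * likelihood ratio
= (8/6) * (6/2)
= 48 / 12
= 4.0

4.0


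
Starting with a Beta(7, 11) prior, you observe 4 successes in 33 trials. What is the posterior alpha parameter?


For a Beta-Binomial conjugate model:
Posterior alpha = prior alpha + number of successes
= 7 + 4 = 11

11


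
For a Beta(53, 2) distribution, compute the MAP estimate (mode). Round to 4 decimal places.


MAP = mode = (a-1)/(a+b-2)
= (53-1)/(53+2-2)
= 52/53 = 0.9811

0.9811


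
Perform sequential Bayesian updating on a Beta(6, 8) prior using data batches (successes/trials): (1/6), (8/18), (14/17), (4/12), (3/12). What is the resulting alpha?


Accumulate successes: 30
Posterior alpha = prior alpha + sum of successes
= 6 + 30 = 36

36


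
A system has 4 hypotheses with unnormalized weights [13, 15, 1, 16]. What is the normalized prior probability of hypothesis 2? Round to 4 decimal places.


The normalized prior is the weight divided by the total.
Total weight = 45
P(H2) = 15 / 45 = 0.3333

0.3333


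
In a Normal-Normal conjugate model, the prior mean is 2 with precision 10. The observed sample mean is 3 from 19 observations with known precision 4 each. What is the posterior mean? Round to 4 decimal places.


Posterior precision = tau0 + n*tau = 10 + 19*4 = 86
Posterior mean = (tau0*mu0 + n*tau*xbar) / posterior_precision
= (10*2 + 19*4*3) / 86
= 248 / 86 = 2.8837

2.8837


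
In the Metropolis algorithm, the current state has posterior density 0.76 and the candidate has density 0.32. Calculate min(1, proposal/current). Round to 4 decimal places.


Ratio = 0.32/0.76 = 0.4211
Acceptance probability = min(1, 0.4211)
= 0.4211

0.4211


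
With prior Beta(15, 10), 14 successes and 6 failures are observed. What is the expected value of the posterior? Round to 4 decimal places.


Posterior = Beta(29, 16)
E[theta] = alpha/(alpha+beta)
= 29/45 = 0.6444

0.6444


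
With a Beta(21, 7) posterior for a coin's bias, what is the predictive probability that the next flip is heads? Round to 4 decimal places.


The predictive probability equals the posterior mean.
P(next = heads) = alpha / (alpha + beta)
= 21 / 28 = 0.75

0.75


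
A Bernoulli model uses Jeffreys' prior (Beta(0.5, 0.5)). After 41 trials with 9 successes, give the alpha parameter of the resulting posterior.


Posterior = Beta(prior_alpha + successes, prior_beta + failures)
= Beta(0.5 + 9, 0.5 + 32)
Posterior alpha = 0.5 + k = 0.5 + 9 = 9.5

9.5


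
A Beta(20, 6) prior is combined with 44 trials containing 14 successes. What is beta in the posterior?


In conjugate updating:
beta_posterior = beta_prior + (n - k)
= 6 + (44 - 14)
= 6 + 30 = 36

36


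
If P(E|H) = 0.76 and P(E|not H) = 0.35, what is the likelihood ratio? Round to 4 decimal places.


Likelihood ratio = P(E|H) / P(E|not H)
= 0.76 / 0.35
= 2.1714

2.1714


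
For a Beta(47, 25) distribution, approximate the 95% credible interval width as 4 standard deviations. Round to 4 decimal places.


Variance of Beta(a,b) = ab / ((a+b)^2 * (a+b+1))
= 47*25 / ((72)^2 * 73)
= 0.0031
SD = sqrt(0.0031) = 0.0557
Width = 4 * SD = 0.2229

0.2229


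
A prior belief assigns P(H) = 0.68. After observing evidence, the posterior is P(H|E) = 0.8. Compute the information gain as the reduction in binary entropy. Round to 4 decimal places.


H(prior) = -0.68*log2(0.68) - 0.32*log2(0.32)
= 0.9044
H(post) = -0.8*log2(0.8) - 0.2*log2(0.2)
= 0.7219
IG = 0.9044 - 0.7219 = 0.1825

0.1825


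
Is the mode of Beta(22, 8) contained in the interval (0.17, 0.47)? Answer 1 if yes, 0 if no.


Mode = (a-1)/(a+b-2) = 21/28 = 0.75
Interval: (0.17, 0.47)
Contains mode? 0

0


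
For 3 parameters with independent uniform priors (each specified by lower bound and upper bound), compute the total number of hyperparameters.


A uniform prior has 2 hyperparameters per parameter.
Total = 3 * 2 = 6

6


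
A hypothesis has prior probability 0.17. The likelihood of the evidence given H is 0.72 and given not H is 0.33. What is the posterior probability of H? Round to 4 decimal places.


Using Bayes' theorem:
P(E) = 0.17 * 0.72 + 0.83 * 0.33
P(E) = 0.3963
P(H|E) = (0.17 * 0.72) / 0.3963 = 0.3089

0.3089


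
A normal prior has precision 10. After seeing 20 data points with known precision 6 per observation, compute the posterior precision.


In the conjugate normal model, precisions add:
tau_posterior = tau_prior + n * tau_data
= 10 + 20*6 = 130

130


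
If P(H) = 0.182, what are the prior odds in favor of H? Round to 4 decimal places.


Prior odds = P(H) / (1 - P(H))
= 0.182 / 0.818
= 0.2225

0.2225


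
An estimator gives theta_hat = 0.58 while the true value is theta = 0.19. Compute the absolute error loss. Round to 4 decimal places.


The absolute error loss is |theta_hat - theta|
= |0.58 - 0.19|
= 0.39

0.39


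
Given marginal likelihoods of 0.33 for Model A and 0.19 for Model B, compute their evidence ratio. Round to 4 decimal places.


Ratio = ML(A) / ML(B) = 0.33/0.19
= 1.7368

1.7368


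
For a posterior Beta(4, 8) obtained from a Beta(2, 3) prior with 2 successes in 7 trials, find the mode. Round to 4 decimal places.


Mode = (alpha - 1) / (alpha + beta - 2)
= 3 / 10
= 0.3

0.3


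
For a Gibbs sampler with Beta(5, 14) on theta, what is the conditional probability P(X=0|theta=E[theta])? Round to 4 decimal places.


E[theta] = 5/(5+14) = 0.2632
P(X=0|theta) = 1 - theta = 0.7368

0.7368


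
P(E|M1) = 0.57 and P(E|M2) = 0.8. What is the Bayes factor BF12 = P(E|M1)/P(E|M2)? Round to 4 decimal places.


Bayes factor BF12 = P(E|M1) / P(E|M2)
= 0.57 / 0.8
= 0.7125

0.7125


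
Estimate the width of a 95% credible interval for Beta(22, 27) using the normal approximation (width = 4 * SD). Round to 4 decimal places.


For Beta(a,b): Var = ab/((a+b)^2(a+b+1))
Var = 0.0049, SD = 0.0703
Approximate 95% CI width = 4 * 0.0703 = 0.2814

0.2814


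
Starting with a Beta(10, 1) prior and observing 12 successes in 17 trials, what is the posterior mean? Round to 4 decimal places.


Posterior parameters: alpha = 10 + 12 = 22
beta = 1 + 5 = 6
Posterior mean = alpha / (alpha + beta) = 22 / 28
= 0.7857

0.7857


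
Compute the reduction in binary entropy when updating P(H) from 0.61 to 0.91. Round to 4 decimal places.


H_before = -p*log2(p) - (1-p)*log2(1-p) for p=0.61: 0.9648
H_after for p=0.91: 0.4365
Reduction = 0.9648 - 0.4365 = 0.5283

0.5283


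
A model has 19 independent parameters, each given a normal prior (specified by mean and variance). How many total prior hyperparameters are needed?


Each normal prior needs 2 hyperparameters (mean and variance).
Total = 2 * 19 = 38

38


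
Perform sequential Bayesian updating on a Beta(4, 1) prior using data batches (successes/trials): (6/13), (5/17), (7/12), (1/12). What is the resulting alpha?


Accumulate successes: 19
Posterior alpha = prior alpha + sum of successes
= 4 + 19 = 23

23


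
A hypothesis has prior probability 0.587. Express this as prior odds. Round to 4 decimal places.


Odds = P(H) / P(not H) = 0.587 / 0.413
= 1.4213

1.4213


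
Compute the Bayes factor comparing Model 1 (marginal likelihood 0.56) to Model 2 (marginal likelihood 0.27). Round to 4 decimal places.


BF12 = marginal likelihood of M1 / marginal likelihood of M2
= 0.56/0.27
= 2.0741

2.0741


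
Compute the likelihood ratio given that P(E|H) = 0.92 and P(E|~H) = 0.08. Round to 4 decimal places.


LR = P(E|H) / P(E|~H)
= 0.92 / 0.08 = 11.5

11.5


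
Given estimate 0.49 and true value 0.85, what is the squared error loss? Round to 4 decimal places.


Squared error = (estimate - true)^2
Difference = -0.36
Loss = -0.36^2 = 0.1296

0.1296


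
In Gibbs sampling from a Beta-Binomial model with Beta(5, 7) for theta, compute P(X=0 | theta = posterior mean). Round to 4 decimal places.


Posterior mean = alpha/(alpha+beta) = 5/12 = 0.4167
P(X=0|theta=mean) = 1 - theta = 0.5833

0.5833


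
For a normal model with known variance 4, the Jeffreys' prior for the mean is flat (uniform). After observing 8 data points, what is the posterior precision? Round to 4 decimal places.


Jeffreys' prior for normal mean (known variance) is flat.
Prior precision = 0.
Posterior precision = prior_prec + n/sigma^2 = 0 + 8/4
= 2.0

2.0


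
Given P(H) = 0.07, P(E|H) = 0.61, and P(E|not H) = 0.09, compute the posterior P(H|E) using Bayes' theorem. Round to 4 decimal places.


By Bayes' theorem: P(H|E) = P(E|H)*P(H) / P(E)
P(E) = P(E|H)*P(H) + P(E|not H)*P(not H)
P(E) = 0.61*0.07 + 0.09*0.93 = 0.1264
P(H|E) = 0.61*0.07 / 0.1264 = 0.3378

0.3378


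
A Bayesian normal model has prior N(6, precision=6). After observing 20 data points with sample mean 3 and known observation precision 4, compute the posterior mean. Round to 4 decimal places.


Posterior mean = (prior_precision * prior_mean + n * data_precision * data_mean) / (prior_precision + n * data_precision)
Numerator = 6*6 + 20*4*3 = 276
Denominator = 6 + 20*4 = 86
Posterior mean = 3.2093

3.2093


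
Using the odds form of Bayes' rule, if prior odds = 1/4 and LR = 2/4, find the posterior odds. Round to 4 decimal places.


Bayes' rule in odds form: posterior odds = prior odds * LR
= (1 * 2) / (4 * 4)
= 2/16 = 0.125

0.125


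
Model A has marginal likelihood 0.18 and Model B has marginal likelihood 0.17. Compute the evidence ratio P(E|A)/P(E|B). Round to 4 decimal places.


Evidence ratio = P(E|A) / P(E|B)
= 0.18 / 0.17
= 1.0588

1.0588


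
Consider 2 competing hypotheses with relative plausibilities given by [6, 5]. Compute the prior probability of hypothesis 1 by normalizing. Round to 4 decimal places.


Sum of weights = 6 + 5 = 11
Normalized prior for H1 = 6 / 11
= 0.5455

0.5455


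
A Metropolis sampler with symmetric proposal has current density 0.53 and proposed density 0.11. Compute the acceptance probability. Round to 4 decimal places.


For symmetric proposals, acceptance = min(1, pi(x*)/pi(x))
= min(1, 0.11/0.53)
= min(1, 0.2075) = 0.2075

0.2075


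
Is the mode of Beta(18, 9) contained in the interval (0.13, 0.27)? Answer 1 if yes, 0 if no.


Mode = (a-1)/(a+b-2) = 17/25 = 0.68
Interval: (0.13, 0.27)
Contains mode? 0

0


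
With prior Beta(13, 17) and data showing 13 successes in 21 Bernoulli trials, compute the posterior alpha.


Conjugate update: alpha_posterior = alpha_prior + k
= 13 + 13 = 26

26


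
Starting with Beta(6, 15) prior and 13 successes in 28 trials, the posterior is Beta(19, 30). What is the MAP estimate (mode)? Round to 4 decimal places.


The mode of Beta(a, b) when a > 1 and b > 1 is (a-1)/(a+b-2)
= (19 - 1) / (19 + 30 - 2)
= 18 / 47
= 0.383

0.383


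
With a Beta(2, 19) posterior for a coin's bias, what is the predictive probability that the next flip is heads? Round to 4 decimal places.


The predictive probability equals the posterior mean.
P(next = heads) = alpha / (alpha + beta)
= 2 / 21 = 0.0952

0.0952


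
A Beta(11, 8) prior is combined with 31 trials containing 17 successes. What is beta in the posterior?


In conjugate updating:
beta_posterior = beta_prior + (n - k)
= 8 + (31 - 17)
= 8 + 14 = 22

22


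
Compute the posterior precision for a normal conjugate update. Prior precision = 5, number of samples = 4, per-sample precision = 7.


tau_post = tau_0 + n * tau
= 5 + 4 * 7 = 33

33


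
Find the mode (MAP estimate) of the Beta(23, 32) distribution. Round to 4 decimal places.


For Beta(a,b) with a,b > 1:
Mode = (a-1)/(a+b-2) = (23-1)/(55-2)
= 22/53 = 0.4151

0.4151


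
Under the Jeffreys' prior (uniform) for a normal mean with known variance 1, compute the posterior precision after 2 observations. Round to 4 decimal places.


Prior precision = 0 (flat prior).
Post. prec. = 0 + n/var = 2/1 = 2.0

2.0


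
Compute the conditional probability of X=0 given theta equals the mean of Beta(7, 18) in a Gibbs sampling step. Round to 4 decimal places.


Mean of Beta(7, 18) = 0.28
P(X=0 | theta=0.28) = 0.72

0.72


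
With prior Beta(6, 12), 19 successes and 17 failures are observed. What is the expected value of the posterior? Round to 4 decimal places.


Posterior = Beta(25, 29)
E[theta] = alpha/(alpha+beta)
= 25/54 = 0.463

0.463


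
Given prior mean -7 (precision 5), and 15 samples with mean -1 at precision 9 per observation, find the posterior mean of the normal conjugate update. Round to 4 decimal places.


The posterior mean is a precision-weighted average of prior and data.
Post. prec. = 5 + 135 = 140
Post. mean = (-35 + -135)/140 = -170/140 = -1.2143

-1.2143


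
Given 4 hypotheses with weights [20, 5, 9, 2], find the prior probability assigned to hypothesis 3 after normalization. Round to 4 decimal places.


To normalize, divide each weight by the sum of all weights.
Sum = 36
Prior(H3) = 9/36 = 0.25

0.25


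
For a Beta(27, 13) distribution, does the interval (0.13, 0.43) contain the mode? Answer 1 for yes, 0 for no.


Mode of Beta(a,b) = (a-1)/(a+b-2)
= (27-1)/(27+13-2) = 0.6842
Check: 0.13 <= 0.6842 <= 0.43?
Result: 0

0


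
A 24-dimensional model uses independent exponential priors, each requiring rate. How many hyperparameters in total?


Per parameter: 1 (rate).
Total = 24 * 1 = 24

24


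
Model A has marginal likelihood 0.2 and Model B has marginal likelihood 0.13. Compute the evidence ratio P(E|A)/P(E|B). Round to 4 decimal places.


Evidence ratio = P(E|A) / P(E|B)
= 0.2 / 0.13
= 1.5385

1.5385


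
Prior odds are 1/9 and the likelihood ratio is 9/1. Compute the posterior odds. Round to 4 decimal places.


Posterior odds = prior odds * likelihood ratio
= (1/9) * (9/1)
= 9 / 9
= 1.0

1.0


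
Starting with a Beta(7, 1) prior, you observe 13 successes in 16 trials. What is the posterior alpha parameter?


For a Beta-Binomial conjugate model:
Posterior alpha = prior alpha + number of successes
= 7 + 13 = 20

20


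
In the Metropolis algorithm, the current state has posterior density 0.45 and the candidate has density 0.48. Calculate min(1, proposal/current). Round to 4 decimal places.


Ratio = 0.48/0.45 = 1.0667
Acceptance probability = min(1, 1.0667)
= 1.0

1.0


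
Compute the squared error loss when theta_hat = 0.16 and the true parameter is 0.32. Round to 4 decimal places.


L = (theta_hat - theta_true)^2
= (0.16 - 0.32)^2
= -0.16^2 = 0.0256

0.0256


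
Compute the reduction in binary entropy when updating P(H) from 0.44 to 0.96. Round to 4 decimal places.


H_before = -p*log2(p) - (1-p)*log2(1-p) for p=0.44: 0.9896
H_after for p=0.96: 0.2423
Reduction = 0.9896 - 0.2423 = 0.7473

0.7473


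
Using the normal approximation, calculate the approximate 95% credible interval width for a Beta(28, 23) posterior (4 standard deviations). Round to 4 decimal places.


Var(Beta) = 28*23/(51^2 * 52) = 0.0048
SD = 0.069
Width ~ 4*SD = 0.276

0.276


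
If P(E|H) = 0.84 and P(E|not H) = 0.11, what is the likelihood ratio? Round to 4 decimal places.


Likelihood ratio = P(E|H) / P(E|not H)
= 0.84 / 0.11
= 7.6364

7.6364


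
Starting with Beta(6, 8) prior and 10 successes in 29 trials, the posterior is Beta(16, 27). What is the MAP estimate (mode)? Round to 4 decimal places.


The mode of Beta(a, b) when a > 1 and b > 1 is (a-1)/(a+b-2)
= (16 - 1) / (16 + 27 - 2)
= 15 / 41
= 0.3659

0.3659


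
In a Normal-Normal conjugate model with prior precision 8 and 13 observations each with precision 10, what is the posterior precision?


Posterior precision = prior precision + n * observation precision
= 8 + 13 * 10
= 8 + 130 = 138

138


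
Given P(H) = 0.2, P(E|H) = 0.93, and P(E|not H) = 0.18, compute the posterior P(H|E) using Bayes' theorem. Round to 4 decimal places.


By Bayes' theorem: P(H|E) = P(E|H)*P(H) / P(E)
P(E) = P(E|H)*P(H) + P(E|not H)*P(not H)
P(E) = 0.93*0.2 + 0.18*0.8 = 0.33
P(H|E) = 0.93*0.2 / 0.33 = 0.5636

0.5636


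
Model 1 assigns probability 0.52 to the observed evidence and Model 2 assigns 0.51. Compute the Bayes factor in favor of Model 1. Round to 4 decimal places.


BF = P(data|M1) / P(data|M2)
= 0.52 / 0.51 = 1.0196

1.0196


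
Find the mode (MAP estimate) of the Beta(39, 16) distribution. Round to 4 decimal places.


For Beta(a,b) with a,b > 1:
Mode = (a-1)/(a+b-2) = (39-1)/(55-2)
= 38/53 = 0.717

0.717


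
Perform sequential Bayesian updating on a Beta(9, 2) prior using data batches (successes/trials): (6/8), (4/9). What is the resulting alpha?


Accumulate successes: 10
Posterior alpha = prior alpha + sum of successes
= 9 + 10 = 19

19


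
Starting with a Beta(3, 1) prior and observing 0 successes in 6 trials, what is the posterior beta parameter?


Posterior beta = prior beta + failures
Failures = 6 - 0 = 6
beta_post = 1 + 6 = 7

7


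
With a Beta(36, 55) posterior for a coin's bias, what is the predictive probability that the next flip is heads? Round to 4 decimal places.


The predictive probability equals the posterior mean.
P(next = heads) = alpha / (alpha + beta)
= 36 / 91 = 0.3956

0.3956


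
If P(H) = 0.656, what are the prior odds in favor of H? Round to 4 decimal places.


Prior odds = P(H) / (1 - P(H))
= 0.656 / 0.344
= 1.907

1.907


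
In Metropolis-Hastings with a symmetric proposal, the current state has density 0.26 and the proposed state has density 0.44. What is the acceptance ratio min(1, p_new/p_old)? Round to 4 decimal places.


Ratio = p_new / p_old = 0.44 / 0.26 = 1.6923
Acceptance = min(1, 1.6923) = 1.0

1.0


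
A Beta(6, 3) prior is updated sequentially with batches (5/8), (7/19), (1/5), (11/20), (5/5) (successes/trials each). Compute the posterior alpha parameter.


Sequential conjugate updating is equivalent to a single batch update.
Total successes across all batches = 29
alpha_posterior = alpha_prior + total_successes = 6 + 29
= 35

35


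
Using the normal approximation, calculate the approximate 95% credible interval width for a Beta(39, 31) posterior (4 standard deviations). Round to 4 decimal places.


Var(Beta) = 39*31/(70^2 * 71) = 0.0035
SD = 0.059
Width ~ 4*SD = 0.2358

0.2358


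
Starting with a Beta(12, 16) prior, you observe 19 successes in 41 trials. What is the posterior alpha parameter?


For a Beta-Binomial conjugate model:
Posterior alpha = prior alpha + number of successes
= 12 + 19 = 31

31


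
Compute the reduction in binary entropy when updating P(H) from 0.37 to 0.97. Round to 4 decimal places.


H_before = -p*log2(p) - (1-p)*log2(1-p) for p=0.37: 0.9507
H_after for p=0.97: 0.1944
Reduction = 0.9507 - 0.1944 = 0.7563

0.7563


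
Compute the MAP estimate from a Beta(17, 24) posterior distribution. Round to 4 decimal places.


MAP = mode of Beta distribution
= (alpha - 1)/(alpha + beta - 2)
= (17-1)/(17+24-2)
= 16/39 = 0.4103

0.4103


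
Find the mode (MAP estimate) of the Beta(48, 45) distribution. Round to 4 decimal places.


For Beta(a,b) with a,b > 1:
Mode = (a-1)/(a+b-2) = (48-1)/(93-2)
= 47/91 = 0.5165

0.5165
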